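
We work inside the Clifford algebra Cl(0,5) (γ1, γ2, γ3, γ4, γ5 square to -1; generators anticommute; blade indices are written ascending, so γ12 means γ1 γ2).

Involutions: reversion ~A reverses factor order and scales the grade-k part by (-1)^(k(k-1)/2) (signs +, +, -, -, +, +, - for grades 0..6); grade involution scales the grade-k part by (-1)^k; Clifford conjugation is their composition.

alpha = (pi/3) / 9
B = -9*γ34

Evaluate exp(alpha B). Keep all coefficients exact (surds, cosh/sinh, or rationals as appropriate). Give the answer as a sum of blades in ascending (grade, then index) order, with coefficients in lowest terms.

B^2 = (-9)^2*(γ34)^2 = 81*(-1) = -81 (a basis 2-blade squares to minus the product of its generators' squares).
B^2 = -81 — since the square is negative, the closed form is circular: l = 9, alpha*l = pi/3, so exp(alpha B) = cos(pi/3) + (sin(pi/3)/9)*B = 1/2 + (sqrt(3)/18)*B.
Answer: 1/2 - sqrt(3)/2*γ34


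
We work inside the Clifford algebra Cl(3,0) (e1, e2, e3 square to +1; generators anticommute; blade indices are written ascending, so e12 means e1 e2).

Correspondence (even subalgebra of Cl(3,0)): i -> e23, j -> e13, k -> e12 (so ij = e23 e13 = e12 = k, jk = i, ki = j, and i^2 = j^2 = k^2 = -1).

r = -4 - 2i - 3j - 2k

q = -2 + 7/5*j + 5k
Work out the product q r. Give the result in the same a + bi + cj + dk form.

In blades: q = -2 + 5*e12 + 7/5*e13, r = -4 - 2*e12 - 3*e13 - 2*e23.
Distribute q over r term by term (generator squares from the signature, products reordered to ascending indices): (-2)*r = 8 + 4*e12 + 6*e13 + 4*e23; (5*e12)*r = 10 - 20*e12 - 10*e13 + 15*e23; (7/5*e13)*r = 21/5 + 14/5*e12 - 28/5*e13 - 14/5*e23.
Sum: 111/5 - 66/5*e12 - 48/5*e13 + 81/5*e23; translating back through the correspondence:
Answer: 111/5 + 81/5*i - 48/5*j - 66/5*k


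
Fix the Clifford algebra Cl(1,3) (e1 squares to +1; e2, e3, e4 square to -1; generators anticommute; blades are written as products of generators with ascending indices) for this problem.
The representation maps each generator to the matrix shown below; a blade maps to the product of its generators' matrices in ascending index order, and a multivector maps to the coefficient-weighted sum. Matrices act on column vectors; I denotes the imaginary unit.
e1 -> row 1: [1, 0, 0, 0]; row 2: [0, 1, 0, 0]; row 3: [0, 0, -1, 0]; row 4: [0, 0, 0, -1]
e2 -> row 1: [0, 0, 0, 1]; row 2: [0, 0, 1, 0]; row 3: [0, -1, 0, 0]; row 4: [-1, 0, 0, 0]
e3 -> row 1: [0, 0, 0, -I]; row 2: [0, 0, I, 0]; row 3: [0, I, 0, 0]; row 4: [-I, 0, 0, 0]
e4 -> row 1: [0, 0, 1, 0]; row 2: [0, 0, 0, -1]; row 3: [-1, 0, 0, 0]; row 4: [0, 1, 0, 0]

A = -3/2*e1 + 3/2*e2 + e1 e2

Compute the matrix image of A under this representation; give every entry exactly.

Bivector images (products of the table entries): rho(e1 e2) = rho(e1)rho(e2) = row 1: [0, 0, 0, 1]; row 2: [0, 0, 1, 0]; row 3: [0, 1, 0, 0]; row 4: [1, 0, 0, 0].
M = (-3/2)*rho(e1) + (3/2)*rho(e2) + (1)*rho(e1 e2), summed entrywise:
Answer: row 1: [-3/2, 0, 0, 5/2]; row 2: [0, -3/2, 5/2, 0]; row 3: [0, -1/2, 3/2, 0]; row 4: [-1/2, 0, 0, 3/2]


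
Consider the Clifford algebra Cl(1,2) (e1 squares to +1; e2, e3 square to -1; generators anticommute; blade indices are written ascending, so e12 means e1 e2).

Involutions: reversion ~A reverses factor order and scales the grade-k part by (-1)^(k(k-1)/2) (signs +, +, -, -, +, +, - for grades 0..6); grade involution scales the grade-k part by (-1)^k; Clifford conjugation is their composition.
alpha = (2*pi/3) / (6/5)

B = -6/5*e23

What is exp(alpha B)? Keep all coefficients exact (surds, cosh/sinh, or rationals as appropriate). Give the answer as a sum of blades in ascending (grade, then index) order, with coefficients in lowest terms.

B^2 = (-6/5)^2*(e23)^2 = 36/25*(-1) = -36/25 (a basis 2-blade squares to minus the product of its generators' squares).
B^2 = -36/25 — since the square is negative, the closed form is circular: l = 6/5, alpha*l = 2*pi/3, so exp(alpha B) = cos(2*pi/3) + (sin(2*pi/3)/(6/5))*B = -1/2 + (5*sqrt(3)/12)*B.
Answer: -1/2 - sqrt(3)/2*e23


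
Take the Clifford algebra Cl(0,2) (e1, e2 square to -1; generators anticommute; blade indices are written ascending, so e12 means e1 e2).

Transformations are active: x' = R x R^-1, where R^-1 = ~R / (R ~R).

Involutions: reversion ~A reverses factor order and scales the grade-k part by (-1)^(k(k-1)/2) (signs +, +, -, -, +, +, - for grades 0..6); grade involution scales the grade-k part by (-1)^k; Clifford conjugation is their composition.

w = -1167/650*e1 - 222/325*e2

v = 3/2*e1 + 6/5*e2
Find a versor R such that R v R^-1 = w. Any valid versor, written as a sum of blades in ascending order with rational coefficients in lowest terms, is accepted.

Take R = v + w = -96/325*e1 + 168/325*e2. Because q(v) = q(w) = -369/100, conjugation by R sends v exactly to w.
Answer: -96/325*e1 + 168/325*e2


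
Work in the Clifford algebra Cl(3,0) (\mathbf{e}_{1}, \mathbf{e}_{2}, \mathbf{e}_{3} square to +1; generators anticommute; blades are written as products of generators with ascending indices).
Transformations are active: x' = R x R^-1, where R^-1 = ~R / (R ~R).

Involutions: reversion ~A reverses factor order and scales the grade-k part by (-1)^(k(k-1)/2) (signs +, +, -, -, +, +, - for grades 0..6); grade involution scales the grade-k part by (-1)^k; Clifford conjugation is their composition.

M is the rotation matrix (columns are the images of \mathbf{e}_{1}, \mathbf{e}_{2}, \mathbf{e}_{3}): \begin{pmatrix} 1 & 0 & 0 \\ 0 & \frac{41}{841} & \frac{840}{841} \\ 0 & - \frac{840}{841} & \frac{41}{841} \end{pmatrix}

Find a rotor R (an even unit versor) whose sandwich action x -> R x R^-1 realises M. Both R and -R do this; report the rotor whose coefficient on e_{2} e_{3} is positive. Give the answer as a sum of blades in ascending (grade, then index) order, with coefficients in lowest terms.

Method: write R = a + b12*e_{1} e_{2} + b13*e_{1} e_{3} + b23*e_{2} e_{3} with a^2 + b12^2 + b13^2 + b23^2 = 1 (so R^-1 = ~R). Expanding the columns R e_j ~R gives tr M = 4a^2 - 1 and, from the antisymmetric part, M21 - M12 = -4a*b12, M13 - M31 = 4a*b13, M32 - M23 = -4a*b23.
Here tr M = \frac{923}{841}, so a^2 = (1 + tr M)/4 = \frac{441}{841} and a = ±\frac{21}{29}. Taking a = \frac{21}{29}: M21 - M12 = 0, M13 - M31 = 0, M32 - M23 = -\frac{1680}{841}, giving b12 = 0, b13 = 0, b23 = \frac{20}{29}, i.e. R = \frac{21}{29} + \frac{20}{29} e_{2} e_{3}.
Its e_{2} e_{3} coefficient is already positive.
Answer: \frac{21}{29} + \frac{20}{29} e_{2} e_{3}. Why the constraint matters: R and -R act identically through the sandwich — M has trace \frac{923}{841} either way — so only the sign condition on e_{2} e_{3} picks one of the two preimages.


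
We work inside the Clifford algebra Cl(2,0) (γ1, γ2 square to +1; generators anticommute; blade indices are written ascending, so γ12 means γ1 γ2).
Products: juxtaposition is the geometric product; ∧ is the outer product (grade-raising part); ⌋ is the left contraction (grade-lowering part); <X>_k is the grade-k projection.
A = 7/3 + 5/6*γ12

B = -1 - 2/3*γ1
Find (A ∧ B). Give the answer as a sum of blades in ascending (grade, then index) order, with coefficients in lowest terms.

step 1: -7/3 - 14/9*γ1 - 5/6*γ12
Answer: -7/3 - 14/9*γ1 - 5/6*γ12


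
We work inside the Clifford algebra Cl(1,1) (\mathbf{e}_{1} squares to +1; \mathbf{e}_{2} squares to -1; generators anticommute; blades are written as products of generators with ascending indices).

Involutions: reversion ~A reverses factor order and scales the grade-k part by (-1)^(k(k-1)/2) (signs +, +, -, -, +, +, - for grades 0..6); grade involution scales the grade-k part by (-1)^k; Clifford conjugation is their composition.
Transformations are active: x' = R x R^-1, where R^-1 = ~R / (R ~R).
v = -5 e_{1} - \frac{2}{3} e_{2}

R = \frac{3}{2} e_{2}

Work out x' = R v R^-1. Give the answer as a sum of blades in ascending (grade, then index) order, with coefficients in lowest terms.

~R = \frac{3}{2} e_{2}, and R ~R = -\frac{9}{4}, so R^-1 = ~R / (-\frac{9}{4}).
R v = 1 + \frac{15}{2} e_{1} e_{2}
Answer: 5 e_{1} - \frac{2}{3} e_{2}


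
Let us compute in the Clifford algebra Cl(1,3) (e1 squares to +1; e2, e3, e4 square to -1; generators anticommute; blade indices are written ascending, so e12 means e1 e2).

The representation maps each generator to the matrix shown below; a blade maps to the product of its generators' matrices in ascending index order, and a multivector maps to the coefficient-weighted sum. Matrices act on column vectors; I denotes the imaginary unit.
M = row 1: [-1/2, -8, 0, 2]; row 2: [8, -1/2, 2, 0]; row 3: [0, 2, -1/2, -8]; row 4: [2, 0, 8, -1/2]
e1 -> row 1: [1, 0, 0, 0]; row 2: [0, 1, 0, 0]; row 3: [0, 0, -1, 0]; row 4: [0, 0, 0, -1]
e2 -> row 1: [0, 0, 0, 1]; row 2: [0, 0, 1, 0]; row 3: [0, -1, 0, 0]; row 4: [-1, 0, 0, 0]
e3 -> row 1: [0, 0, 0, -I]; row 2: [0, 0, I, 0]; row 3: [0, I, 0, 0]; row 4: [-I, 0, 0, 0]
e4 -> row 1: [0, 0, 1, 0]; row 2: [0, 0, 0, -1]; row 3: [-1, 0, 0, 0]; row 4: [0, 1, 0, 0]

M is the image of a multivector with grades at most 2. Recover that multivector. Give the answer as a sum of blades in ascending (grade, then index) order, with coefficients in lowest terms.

Method: the blade images are trace-orthogonal — tr(rho(e_A) rho(e_B)^-1) = 4 if A = B and 0 otherwise — and rho(e_A)^-1 = (e_A)^2 * rho(e_A) with (e_A)^2 = +1 or -1, so the coefficient of e_A in the preimage is (e_A)^2 * tr(M rho(e_A))/4.
Nonzero projections over blades of grade <= 2: 1: (1)^2 = +1, tr(M 1) = -2, coefficient -1/2; e12: (e12)^2 = +1, tr(M rho(e12)) = 8, coefficient 2; e24: (e24)^2 = -1, tr(M rho(e24)) = 32, coefficient -8. Every other blade of grade <= 2 projects to 0.
Answer: -1/2 + 2*e12 - 8*e24


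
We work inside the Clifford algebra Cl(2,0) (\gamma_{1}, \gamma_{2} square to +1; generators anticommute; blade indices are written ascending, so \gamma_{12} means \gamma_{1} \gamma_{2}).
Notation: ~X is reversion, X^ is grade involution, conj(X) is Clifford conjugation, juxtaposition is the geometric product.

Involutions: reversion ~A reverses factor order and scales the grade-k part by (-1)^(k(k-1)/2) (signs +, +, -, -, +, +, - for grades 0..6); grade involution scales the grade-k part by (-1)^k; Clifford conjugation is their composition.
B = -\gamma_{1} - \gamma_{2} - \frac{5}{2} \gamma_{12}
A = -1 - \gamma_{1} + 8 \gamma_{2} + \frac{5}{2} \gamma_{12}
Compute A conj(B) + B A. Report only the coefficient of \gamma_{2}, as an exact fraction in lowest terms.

first term: \frac{3}{4} - \frac{37}{2} \gamma_{1} - 6 \gamma_{2} - \frac{23}{2} \gamma_{12}
second term: -\frac{3}{4} - \frac{33}{2} \gamma_{1} - 4 \gamma_{2} - \frac{13}{2} \gamma_{12}
Answer: -10


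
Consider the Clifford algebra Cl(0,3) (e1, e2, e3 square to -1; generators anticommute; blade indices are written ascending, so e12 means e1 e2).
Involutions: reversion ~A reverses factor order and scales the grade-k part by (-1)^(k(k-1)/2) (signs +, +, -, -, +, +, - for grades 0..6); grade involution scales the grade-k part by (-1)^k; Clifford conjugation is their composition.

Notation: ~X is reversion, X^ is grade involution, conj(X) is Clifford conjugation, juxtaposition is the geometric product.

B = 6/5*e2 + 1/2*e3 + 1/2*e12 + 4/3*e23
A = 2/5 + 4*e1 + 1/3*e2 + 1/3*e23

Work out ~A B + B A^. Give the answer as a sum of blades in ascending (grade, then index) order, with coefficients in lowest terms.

first term: 2/45 + 1/6*e1 - 203/150*e2 - 29/45*e3 + 5*e12 + 11/6*e13 + 7/10*e23 + 16/3*e123
second term: -2/45 + 1/6*e1 - 203/150*e2 - 29/45*e3 + 5*e12 + 11/6*e13 + 7/10*e23 - 16/3*e123
Answer: 1/3*e1 - 203/75*e2 - 58/45*e3 + 10*e12 + 11/3*e13 + 7/5*e23


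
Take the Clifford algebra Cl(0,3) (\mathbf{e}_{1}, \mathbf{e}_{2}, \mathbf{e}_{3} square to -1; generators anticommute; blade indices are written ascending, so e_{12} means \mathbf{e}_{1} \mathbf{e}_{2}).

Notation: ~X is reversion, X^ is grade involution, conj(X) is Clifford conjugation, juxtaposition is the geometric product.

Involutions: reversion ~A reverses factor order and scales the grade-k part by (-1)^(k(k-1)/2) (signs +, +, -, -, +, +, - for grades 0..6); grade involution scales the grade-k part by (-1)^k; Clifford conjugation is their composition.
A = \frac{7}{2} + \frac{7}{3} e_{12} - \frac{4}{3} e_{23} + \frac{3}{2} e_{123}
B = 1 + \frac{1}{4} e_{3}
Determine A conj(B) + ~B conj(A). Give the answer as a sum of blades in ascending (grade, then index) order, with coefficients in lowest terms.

first term: \frac{7}{2} - \frac{1}{3} e_{2} - \frac{7}{8} e_{3} + \frac{65}{24} e_{12} - \frac{4}{3} e_{23} + \frac{11}{12} e_{123}
second term: \frac{7}{2} + \frac{1}{3} e_{2} + \frac{7}{8} e_{3} - \frac{65}{24} e_{12} + \frac{4}{3} e_{23} + \frac{11}{12} e_{123}
Answer: 7 + \frac{11}{6} e_{123}


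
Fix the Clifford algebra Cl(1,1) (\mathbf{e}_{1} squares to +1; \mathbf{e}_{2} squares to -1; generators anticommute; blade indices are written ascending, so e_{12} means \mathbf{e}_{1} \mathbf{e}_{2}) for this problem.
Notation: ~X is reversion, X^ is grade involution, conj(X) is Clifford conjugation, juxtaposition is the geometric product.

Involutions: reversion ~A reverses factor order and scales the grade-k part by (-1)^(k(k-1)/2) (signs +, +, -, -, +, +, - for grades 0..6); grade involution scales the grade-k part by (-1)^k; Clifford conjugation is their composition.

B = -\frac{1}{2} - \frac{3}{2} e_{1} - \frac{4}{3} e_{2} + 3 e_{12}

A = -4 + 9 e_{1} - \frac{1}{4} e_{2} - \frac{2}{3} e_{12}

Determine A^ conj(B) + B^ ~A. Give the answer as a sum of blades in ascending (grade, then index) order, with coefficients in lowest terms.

first term: -\frac{59}{6} - \frac{49}{36} e_{1} + \frac{541}{24} e_{2} - \frac{1}{24} e_{12}
second term: \frac{107}{6} - \frac{319}{36} e_{1} - \frac{749}{24} e_{2} - \frac{593}{24} e_{12}
Answer: 8 - \frac{92}{9} e_{1} - \frac{26}{3} e_{2} - \frac{99}{4} e_{12}


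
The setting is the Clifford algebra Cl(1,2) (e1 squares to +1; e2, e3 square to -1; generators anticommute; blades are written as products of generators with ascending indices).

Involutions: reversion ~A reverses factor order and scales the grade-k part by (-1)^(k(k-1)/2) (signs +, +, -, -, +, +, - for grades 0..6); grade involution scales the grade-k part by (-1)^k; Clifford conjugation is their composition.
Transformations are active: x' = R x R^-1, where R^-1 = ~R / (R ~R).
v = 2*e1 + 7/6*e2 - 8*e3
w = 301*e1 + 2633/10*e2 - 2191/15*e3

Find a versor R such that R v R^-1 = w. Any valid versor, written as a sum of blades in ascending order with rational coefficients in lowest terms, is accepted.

Reasoning: v^2 = w^2 = -2209/36 since conjugation preserves the quadratic form; R = v + w = 303*e1 + 3967/15*e2 - 2311/15*e3 is then valid when invertible, keeping its own part and reversing (v - w)/2.
Answer: 303*e1 + 3967/15*e2 - 2311/15*e3


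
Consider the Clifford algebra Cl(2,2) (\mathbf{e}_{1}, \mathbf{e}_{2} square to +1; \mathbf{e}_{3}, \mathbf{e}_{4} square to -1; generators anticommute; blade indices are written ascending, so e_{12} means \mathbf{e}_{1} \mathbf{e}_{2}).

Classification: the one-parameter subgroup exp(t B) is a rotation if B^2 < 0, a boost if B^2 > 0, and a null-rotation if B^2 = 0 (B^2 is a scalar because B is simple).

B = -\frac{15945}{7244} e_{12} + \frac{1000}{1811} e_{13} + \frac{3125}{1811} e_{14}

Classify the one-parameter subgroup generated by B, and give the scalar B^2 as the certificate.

B^2 term by term: the squares give (-\frac{15945}{7244})^2*(e_{12})^2 + (\frac{1000}{1811})^2*(e_{13})^2 + (\frac{3125}{1811})^2*(e_{14})^2 = \frac{254243025}{52475536}*(-1) + \frac{1000000}{3279721}*(+1) + \frac{9765625}{3279721}*(+1) = -\frac{25}{16} (each basis 2-blade squares to minus the product of its generators' squares); cross terms between blades sharing an index anticommute and cancel. So B^2 = -\frac{25}{16}.
Answer: rotation, certificate B^2 = -\frac{25}{16}. Because -\frac{25}{16} is invariant under every versor sandwich, the classification follows from its sign alone.


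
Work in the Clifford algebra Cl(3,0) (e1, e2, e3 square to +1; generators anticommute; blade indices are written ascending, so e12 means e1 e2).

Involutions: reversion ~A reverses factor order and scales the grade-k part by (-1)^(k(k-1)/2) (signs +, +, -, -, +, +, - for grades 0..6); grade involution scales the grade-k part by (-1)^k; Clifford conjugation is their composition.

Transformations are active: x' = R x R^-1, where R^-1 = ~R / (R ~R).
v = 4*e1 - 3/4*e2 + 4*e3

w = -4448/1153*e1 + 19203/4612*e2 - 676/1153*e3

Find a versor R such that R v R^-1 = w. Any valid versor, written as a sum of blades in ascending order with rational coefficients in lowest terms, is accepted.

Construction: equal norms (both 521/16) license R = v + w = 164/1153*e1 + 3936/1153*e2 + 3936/1153*e3 — nothing changes along that direction, while (v - w)/2 changes sign, so v maps onto w.
Answer: 164/1153*e1 + 3936/1153*e2 + 3936/1153*e3


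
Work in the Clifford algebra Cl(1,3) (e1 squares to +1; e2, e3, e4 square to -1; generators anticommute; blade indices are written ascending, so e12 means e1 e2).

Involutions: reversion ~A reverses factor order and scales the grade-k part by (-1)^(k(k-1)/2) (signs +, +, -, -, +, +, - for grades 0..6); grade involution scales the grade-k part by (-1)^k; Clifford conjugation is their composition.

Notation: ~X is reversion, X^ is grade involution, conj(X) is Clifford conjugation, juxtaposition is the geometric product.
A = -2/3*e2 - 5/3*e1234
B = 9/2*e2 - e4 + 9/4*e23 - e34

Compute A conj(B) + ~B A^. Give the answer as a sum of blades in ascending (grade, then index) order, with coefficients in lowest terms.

first term: -3 - 3/2*e3 + 5/3*e12 - 15/4*e14 - 2/3*e24 + 5/3*e123 - 15/2*e134 - 2/3*e234
second term: -3 - 3/2*e3 + 5/3*e12 - 15/4*e14 + 2/3*e24 + 5/3*e123 - 15/2*e134 + 2/3*e234
Answer: -6 - 3*e3 + 10/3*e12 - 15/2*e14 + 10/3*e123 - 15*e134


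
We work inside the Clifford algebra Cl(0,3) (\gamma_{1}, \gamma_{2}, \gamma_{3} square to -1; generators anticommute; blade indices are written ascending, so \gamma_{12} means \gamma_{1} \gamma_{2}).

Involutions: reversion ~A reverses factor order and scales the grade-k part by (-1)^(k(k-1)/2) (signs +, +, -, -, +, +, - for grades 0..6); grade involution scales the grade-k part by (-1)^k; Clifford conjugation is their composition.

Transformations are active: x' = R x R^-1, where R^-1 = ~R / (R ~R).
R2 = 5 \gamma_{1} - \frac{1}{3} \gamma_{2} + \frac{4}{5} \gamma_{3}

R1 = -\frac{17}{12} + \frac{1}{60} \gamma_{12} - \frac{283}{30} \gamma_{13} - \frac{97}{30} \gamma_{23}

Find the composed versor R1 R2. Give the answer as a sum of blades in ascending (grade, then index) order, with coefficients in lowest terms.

Distribute over the terms of R2 (each basis-blade product reordered to ascending indices, repeated generators contracted through their squares):
R1 (5 \gamma_{1}) = -\frac{85}{12} \gamma_{1} + \frac{1}{12} \gamma_{2} - \frac{283}{6} \gamma_{3} - \frac{97}{6} \gamma_{123}
R1 (-\frac{1}{3} \gamma_{2}) = \frac{1}{180} \gamma_{1} + \frac{17}{36} \gamma_{2} + \frac{97}{90} \gamma_{3} - \frac{283}{90} \gamma_{123}
R1 (\frac{4}{5} \gamma_{3}) = \frac{566}{75} \gamma_{1} + \frac{194}{75} \gamma_{2} - \frac{17}{15} \gamma_{3} + \frac{1}{75} \gamma_{123}
Summing the partial products and collecting blades:
Answer: \frac{211}{450} \gamma_{1} + \frac{707}{225} \gamma_{2} - \frac{425}{9} \gamma_{3} - \frac{4342}{225} \gamma_{123}


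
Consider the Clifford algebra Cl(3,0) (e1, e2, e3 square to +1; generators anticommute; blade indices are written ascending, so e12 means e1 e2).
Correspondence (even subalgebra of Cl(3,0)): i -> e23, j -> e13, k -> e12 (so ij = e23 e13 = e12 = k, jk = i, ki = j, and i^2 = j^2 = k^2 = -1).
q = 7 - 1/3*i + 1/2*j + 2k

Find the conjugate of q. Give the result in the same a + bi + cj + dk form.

In blades: q = 7 + 2*e12 + 1/2*e13 - 1/3*e23.
Quaternion conjugation is reversion on the even subalgebra: the scalar is fixed and every grade-2 blade flips sign, giving 7 - 2*e12 - 1/2*e13 + 1/3*e23; translating back:
Answer: 7 + 1/3*i - 1/2*j - 2k


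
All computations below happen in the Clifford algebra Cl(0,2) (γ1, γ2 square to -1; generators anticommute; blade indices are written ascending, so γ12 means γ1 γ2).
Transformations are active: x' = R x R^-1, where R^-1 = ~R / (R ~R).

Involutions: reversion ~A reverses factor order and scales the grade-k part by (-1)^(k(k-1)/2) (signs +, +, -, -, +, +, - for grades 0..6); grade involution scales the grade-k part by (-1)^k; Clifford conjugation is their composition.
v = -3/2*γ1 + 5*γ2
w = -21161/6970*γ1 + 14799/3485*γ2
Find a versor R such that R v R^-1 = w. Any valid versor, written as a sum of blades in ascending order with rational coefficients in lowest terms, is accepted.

Why this works: both vectors square to -109/4, so q(v) = q(w) and R = v + w = -15808/3485*γ1 + 32224/3485*γ2 carries v to w — its own direction survives, the complement (v - w)/2 flips.
Answer: -15808/3485*γ1 + 32224/3485*γ2


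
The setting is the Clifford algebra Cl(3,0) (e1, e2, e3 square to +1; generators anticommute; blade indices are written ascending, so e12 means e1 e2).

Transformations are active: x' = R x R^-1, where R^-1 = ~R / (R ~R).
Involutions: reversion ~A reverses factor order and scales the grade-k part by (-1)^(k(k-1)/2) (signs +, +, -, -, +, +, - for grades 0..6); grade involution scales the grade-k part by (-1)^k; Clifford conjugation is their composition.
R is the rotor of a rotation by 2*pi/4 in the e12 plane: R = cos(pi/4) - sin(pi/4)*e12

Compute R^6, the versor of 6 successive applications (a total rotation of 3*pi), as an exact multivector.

Rotor phase runs at HALF the rotation angle; powers of one rotor simply add phase, so after 6 steps in e12 the phase is 6*pi/4 = 3*pi/2 and R^6 = cos(3*pi/2) - sin(3*pi/2)*e12.
cos(3*pi/2) = 0 and sin(3*pi/2) = -1, so R^6 = e12. The net rotation is 1*pi (after discarding 1 full turn, each of which contributes a factor -1 to the rotor); the rotor keeps the half-angle phase exactly.
Answer: e12


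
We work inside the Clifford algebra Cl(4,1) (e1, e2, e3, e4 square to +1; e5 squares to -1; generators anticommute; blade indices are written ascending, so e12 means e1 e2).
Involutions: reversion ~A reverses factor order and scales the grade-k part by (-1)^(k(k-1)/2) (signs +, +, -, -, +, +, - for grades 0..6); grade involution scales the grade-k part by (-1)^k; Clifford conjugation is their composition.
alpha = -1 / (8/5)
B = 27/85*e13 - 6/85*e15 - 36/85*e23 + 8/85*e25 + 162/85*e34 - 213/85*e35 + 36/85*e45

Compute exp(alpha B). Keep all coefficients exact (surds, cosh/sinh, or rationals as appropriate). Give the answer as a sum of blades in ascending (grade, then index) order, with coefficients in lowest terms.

B^2 term by term: the squares give (27/85)^2*(e13)^2 + (-6/85)^2*(e15)^2 + (-36/85)^2*(e23)^2 + (8/85)^2*(e25)^2 + (162/85)^2*(e34)^2 + (-213/85)^2*(e35)^2 + (36/85)^2*(e45)^2 = 729/7225*(-1) + 36/7225*(+1) + 1296/7225*(-1) + 64/7225*(+1) + 26244/7225*(-1) + 45369/7225*(+1) + 1296/7225*(+1) = 64/25 (each basis 2-blade squares to minus the product of its generators' squares); cross terms between blades sharing an index anticommute and cancel; the commuting (index-disjoint) pairs give grade-4 terms 2*c*c'*(blade product), which cancel blade by blade — e1235: -432/7225 + 432/7225 = 0; e1345: 1944/7225 - 1944/7225 = 0; e2345: -2592/7225 + 2592/7225 = 0 — confirming B is simple. So B^2 = 64/25.
B^2 = 64/25 — since the square is positive, the closed form is hyperbolic: l = 8/5, alpha*l = -1, so exp(alpha B) = cosh(-1) + (sinh(-1)/(8/5))*B = cosh(1) + (-5*sinh(1)/8)*B.
Answer: cosh(1) - 27*sinh(1)/136*e13 + 3*sinh(1)/68*e15 + 9*sinh(1)/34*e23 - sinh(1)/17*e25 - 81*sinh(1)/68*e34 + 213*sinh(1)/136*e35 - 9*sinh(1)/34*e45


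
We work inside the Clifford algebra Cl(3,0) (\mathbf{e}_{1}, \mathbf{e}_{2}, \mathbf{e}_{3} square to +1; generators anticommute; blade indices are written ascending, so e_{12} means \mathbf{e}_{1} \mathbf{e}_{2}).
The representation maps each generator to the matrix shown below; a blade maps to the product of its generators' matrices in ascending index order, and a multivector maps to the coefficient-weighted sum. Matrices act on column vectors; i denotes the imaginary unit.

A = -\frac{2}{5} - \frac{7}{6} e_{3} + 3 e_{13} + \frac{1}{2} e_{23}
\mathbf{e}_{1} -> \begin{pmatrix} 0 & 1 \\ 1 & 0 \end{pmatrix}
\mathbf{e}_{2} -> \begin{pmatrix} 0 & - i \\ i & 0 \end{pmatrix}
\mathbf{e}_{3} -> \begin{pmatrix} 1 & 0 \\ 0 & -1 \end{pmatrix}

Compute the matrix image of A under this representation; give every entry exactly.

Bivector images (products of the table entries): rho(e_{13}) = rho(\mathbf{e}_{1})rho(\mathbf{e}_{3}) = \begin{pmatrix} 0 & -1 \\ 1 & 0 \end{pmatrix}; rho(e_{23}) = rho(\mathbf{e}_{2})rho(\mathbf{e}_{3}) = \begin{pmatrix} 0 & i \\ i & 0 \end{pmatrix}.
M = (-\frac{2}{5})*1 + (-\frac{7}{6})*rho(e_{3}) + (3)*rho(e_{13}) + (\frac{1}{2})*rho(e_{23}), summed entrywise (1 is the identity matrix):
Answer: \begin{pmatrix} - \frac{47}{30} & -3 + \frac{i}{2} \\ 3 + \frac{i}{2} & \frac{23}{30} \end{pmatrix}


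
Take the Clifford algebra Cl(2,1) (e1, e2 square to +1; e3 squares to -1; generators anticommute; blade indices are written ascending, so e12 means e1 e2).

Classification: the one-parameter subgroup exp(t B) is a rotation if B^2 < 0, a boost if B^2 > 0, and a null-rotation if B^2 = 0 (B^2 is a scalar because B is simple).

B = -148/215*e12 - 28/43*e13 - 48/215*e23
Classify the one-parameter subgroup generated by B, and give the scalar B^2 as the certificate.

B^2 term by term: the squares give (-148/215)^2*(e12)^2 + (-28/43)^2*(e13)^2 + (-48/215)^2*(e23)^2 = 21904/46225*(-1) + 784/1849*(+1) + 2304/46225*(+1) = 0 (each basis 2-blade squares to minus the product of its generators' squares); cross terms between blades sharing an index anticommute and cancel. So B^2 = 0.
Answer: null-rotation, certificate B^2 = 0. Certificate logic: 0 is a conjugation-invariant scalar, so its sign fixes rotation versus boost versus null-rotation outright.


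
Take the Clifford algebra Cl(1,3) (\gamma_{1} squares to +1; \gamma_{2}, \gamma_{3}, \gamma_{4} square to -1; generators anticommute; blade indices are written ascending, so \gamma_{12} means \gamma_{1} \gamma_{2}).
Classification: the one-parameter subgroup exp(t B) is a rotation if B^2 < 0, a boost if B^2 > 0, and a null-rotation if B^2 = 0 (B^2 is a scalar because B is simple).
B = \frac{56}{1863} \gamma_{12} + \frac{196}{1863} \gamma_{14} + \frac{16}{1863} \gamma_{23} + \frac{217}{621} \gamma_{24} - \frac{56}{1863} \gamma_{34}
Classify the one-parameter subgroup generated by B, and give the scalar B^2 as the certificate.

B^2 term by term: the squares give (\frac{56}{1863})^2*(\gamma_{12})^2 + (\frac{196}{1863})^2*(\gamma_{14})^2 + (\frac{16}{1863})^2*(\gamma_{23})^2 + (\frac{217}{621})^2*(\gamma_{24})^2 + (-\frac{56}{1863})^2*(\gamma_{34})^2 = \frac{3136}{3470769}*(+1) + \frac{38416}{3470769}*(+1) + \frac{256}{3470769}*(-1) + \frac{47089}{385641}*(-1) + \frac{3136}{3470769}*(-1) = -\frac{1}{9} (each basis 2-blade squares to minus the product of its generators' squares); cross terms between blades sharing an index anticommute and cancel; the commuting (index-disjoint) pairs give grade-4 terms 2*c*c'*(blade product), which cancel blade by blade — \gamma_{1234}: -\frac{6272}{3470769} + \frac{6272}{3470769} = 0 — confirming B is simple. So B^2 = -\frac{1}{9}.
Answer: rotation, certificate B^2 = -\frac{1}{9}. The class reads off the invariant scalar -\frac{1}{9} directly.


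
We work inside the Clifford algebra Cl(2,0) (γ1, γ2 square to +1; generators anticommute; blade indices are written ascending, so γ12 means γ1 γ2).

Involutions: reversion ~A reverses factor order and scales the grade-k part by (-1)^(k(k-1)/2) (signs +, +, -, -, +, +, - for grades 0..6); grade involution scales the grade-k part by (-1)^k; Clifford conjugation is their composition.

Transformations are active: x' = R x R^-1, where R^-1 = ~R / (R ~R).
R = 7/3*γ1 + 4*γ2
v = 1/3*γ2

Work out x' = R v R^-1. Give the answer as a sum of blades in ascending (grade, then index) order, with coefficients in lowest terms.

~R = 7/3*γ1 + 4*γ2, and R ~R = 193/9, so R^-1 = ~R / (193/9).
R v = 4/3 + 7/9*γ12
Answer: 56/193*γ1 + 95/579*γ2


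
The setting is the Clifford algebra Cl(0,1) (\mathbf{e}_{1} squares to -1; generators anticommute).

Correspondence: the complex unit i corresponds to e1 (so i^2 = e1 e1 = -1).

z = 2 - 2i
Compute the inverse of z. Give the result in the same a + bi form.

In blades: z = 2 - 2 e_{1}.
With qbar = 2 + 2 e_{1} (scalar fixed, mapped units negated), z qbar = 8 (the sum of squared coefficients), so z^-1 = qbar / (8) = \frac{1}{4} + \frac{1}{4} e_{1}; translating back:
Answer: \frac{1}{4} + \frac{1}{4}i


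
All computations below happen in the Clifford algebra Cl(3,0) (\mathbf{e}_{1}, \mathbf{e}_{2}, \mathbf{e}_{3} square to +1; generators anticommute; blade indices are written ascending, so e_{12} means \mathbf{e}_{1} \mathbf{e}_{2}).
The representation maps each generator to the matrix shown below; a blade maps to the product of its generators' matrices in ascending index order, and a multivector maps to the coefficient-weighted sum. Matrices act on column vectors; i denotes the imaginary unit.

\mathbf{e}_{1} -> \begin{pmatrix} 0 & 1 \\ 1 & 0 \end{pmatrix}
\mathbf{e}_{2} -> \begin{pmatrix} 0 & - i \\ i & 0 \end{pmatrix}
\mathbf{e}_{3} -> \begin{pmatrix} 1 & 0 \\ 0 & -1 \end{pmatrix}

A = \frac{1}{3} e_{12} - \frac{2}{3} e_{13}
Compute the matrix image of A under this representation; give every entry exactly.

Bivector images (products of the table entries): rho(e_{12}) = rho(\mathbf{e}_{1})rho(\mathbf{e}_{2}) = \begin{pmatrix} i & 0 \\ 0 & - i \end{pmatrix}; rho(e_{13}) = rho(\mathbf{e}_{1})rho(\mathbf{e}_{3}) = \begin{pmatrix} 0 & -1 \\ 1 & 0 \end{pmatrix}.
M = (\frac{1}{3})*rho(e_{12}) + (-\frac{2}{3})*rho(e_{13}), summed entrywise:
Answer: \begin{pmatrix} \frac{i}{3} & \frac{2}{3} \\ - \frac{2}{3} & - \frac{i}{3} \end{pmatrix}


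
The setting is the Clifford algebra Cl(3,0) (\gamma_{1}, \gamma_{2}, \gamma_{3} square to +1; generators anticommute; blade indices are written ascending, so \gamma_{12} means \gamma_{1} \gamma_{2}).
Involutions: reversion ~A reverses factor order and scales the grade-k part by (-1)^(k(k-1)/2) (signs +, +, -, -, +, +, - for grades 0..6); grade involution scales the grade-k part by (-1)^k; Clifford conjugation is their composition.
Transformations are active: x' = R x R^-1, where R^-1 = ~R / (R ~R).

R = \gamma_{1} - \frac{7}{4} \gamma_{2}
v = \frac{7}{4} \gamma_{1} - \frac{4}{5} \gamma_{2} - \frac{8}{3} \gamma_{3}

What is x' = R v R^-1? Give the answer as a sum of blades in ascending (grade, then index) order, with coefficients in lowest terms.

~R = \gamma_{1} - \frac{7}{4} \gamma_{2}, and R ~R = \frac{65}{16}, so R^-1 = ~R / (\frac{65}{16}).
R v = \frac{63}{20} + \frac{181}{80} \gamma_{12} - \frac{8}{3} \gamma_{13} + \frac{14}{3} \gamma_{23}
Answer: -\frac{259}{1300} \gamma_{1} - \frac{622}{325} \gamma_{2} + \frac{8}{3} \gamma_{3}


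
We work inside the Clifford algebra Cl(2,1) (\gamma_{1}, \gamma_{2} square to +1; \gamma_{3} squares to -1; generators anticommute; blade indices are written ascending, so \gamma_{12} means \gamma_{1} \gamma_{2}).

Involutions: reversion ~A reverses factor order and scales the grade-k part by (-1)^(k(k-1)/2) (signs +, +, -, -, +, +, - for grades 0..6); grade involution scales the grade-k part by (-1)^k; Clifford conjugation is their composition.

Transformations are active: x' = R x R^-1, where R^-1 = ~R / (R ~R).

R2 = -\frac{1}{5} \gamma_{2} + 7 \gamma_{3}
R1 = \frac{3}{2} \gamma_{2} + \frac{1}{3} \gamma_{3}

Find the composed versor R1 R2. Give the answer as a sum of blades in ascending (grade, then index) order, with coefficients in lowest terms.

Distribute over the terms of R1 (each basis-blade product reordered to ascending indices, repeated generators contracted through their squares):
(\frac{3}{2} \gamma_{2}) R2 = -\frac{3}{10} + \frac{21}{2} \gamma_{23}
(\frac{1}{3} \gamma_{3}) R2 = -\frac{7}{3} + \frac{1}{15} \gamma_{23}
Summing the partial products and collecting blades:
Answer: -\frac{79}{30} + \frac{317}{30} \gamma_{23}


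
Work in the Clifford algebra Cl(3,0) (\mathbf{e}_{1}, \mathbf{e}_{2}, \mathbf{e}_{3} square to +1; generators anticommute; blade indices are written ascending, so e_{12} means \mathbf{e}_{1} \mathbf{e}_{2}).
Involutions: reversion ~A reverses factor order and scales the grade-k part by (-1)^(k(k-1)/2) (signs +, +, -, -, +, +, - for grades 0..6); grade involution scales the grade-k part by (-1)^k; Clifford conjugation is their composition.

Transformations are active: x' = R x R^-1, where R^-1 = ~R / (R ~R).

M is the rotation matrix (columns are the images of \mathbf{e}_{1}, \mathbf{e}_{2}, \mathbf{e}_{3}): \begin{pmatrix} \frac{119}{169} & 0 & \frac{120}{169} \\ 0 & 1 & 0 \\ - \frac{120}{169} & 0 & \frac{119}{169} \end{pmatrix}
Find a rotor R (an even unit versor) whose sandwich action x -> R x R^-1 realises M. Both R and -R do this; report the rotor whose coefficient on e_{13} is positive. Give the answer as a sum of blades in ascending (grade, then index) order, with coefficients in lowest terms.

Method: write R = a + b12*e_{12} + b13*e_{13} + b23*e_{23} with a^2 + b12^2 + b13^2 + b23^2 = 1 (so R^-1 = ~R). Expanding the columns R e_j ~R gives tr M = 4a^2 - 1 and, from the antisymmetric part, M21 - M12 = -4a*b12, M13 - M31 = 4a*b13, M32 - M23 = -4a*b23.
Here tr M = \frac{407}{169}, so a^2 = (1 + tr M)/4 = \frac{144}{169} and a = ±\frac{12}{13}. Taking a = \frac{12}{13}: M21 - M12 = 0, M13 - M31 = \frac{240}{169}, M32 - M23 = 0, giving b12 = 0, b13 = \frac{5}{13}, b23 = 0, i.e. R = \frac{12}{13} + \frac{5}{13} e_{13}.
Its e_{13} coefficient is already positive.
Answer: \frac{12}{13} + \frac{5}{13} e_{13}. Sheet selection: the two-to-one cover makes ±R indistinguishable at the matrix level (trace \frac{407}{169}), so uniqueness comes from the required sign on e_{13}.


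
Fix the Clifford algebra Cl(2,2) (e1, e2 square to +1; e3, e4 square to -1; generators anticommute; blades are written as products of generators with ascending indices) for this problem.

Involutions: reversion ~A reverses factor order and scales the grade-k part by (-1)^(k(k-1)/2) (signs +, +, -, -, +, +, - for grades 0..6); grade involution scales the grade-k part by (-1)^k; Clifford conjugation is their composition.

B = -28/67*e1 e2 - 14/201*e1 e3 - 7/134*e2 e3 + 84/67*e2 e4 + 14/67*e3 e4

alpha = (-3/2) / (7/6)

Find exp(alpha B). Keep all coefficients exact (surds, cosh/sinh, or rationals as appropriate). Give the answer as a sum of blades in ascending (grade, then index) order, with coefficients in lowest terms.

B^2 term by term: the squares give (-28/67)^2*(e1 e2)^2 + (-14/201)^2*(e1 e3)^2 + (-7/134)^2*(e2 e3)^2 + (84/67)^2*(e2 e4)^2 + (14/67)^2*(e3 e4)^2 = 784/4489*(-1) + 196/40401*(+1) + 49/17956*(+1) + 7056/4489*(+1) + 196/4489*(-1) = 49/36 (each basis 2-blade squares to minus the product of its generators' squares); cross terms between blades sharing an index anticommute and cancel; the commuting (index-disjoint) pairs give grade-4 terms 2*c*c'*(blade product), which cancel blade by blade — e1 e2 e3 e4: -784/4489 + 784/4489 = 0 — confirming B is simple. So B^2 = 49/36.
B^2 = 49/36 — B^2 > 0, so the exponential closes hyperbolically: l = 7/6, alpha*l = -3/2, so exp(alpha B) = cosh(-3/2) + (sinh(-3/2)/(7/6))*B = cosh(3/2) + (-6*sinh(3/2)/7)*B.
Answer: cosh(3/2) + 24*sinh(3/2)/67*e1 e2 + 4*sinh(3/2)/67*e1 e3 + 3*sinh(3/2)/67*e2 e3 - 72*sinh(3/2)/67*e2 e4 - 12*sinh(3/2)/67*e3 e4


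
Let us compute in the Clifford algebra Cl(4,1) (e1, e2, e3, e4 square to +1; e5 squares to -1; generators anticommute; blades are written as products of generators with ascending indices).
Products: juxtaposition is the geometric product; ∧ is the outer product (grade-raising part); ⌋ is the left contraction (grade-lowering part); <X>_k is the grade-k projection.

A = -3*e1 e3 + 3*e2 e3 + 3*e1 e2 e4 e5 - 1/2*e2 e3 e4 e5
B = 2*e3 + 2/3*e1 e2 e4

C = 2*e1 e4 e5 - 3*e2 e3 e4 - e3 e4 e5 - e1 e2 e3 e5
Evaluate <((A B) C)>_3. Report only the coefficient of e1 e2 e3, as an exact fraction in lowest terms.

step 1: -6*e1 + 6*e2 + 2*e5 - 2*e1 e3 e4 - 1/3*e1 e3 e5 - 2*e2 e3 e4 - e2 e4 e5 + 6*e1 e2 e3 e4 e5
step 2: -6 + 1/3*e2 - 6*e4 - 10*e1 e2 - 13/3*e1 e4 - 20*e1 e5 + 13*e2 e3 - 2*e2 e5 - 50/3*e3 e4 - 7*e3 e5 - 12*e4 e5 - 2*e1 e2 e3 + e1 e3 e4 + 6*e1 e3 e5 + 2*e1 e4 e5 + 6*e2 e3 e5 - 2*e2 e4 e5 + 18*e1 e2 e3 e4 + 4*e1 e2 e3 e5 - 11*e1 e2 e4 e5 + 6*e1 e3 e4 e5
step 3: -2*e1 e2 e3 + e1 e3 e4 + 6*e1 e3 e5 + 2*e1 e4 e5 + 6*e2 e3 e5 - 2*e2 e4 e5
Answer: -2


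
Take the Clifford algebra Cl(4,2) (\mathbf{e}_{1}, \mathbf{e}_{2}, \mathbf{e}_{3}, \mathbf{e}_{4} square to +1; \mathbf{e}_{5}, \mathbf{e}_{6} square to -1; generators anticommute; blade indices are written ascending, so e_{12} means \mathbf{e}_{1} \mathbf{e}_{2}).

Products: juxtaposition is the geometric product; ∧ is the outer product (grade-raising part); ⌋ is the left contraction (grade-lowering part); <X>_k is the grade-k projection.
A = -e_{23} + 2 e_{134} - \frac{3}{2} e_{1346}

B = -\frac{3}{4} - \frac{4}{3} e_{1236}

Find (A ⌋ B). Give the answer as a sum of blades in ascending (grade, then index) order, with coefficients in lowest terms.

step 1: -\frac{4}{3} e_{16}
Answer: -\frac{4}{3} e_{16}


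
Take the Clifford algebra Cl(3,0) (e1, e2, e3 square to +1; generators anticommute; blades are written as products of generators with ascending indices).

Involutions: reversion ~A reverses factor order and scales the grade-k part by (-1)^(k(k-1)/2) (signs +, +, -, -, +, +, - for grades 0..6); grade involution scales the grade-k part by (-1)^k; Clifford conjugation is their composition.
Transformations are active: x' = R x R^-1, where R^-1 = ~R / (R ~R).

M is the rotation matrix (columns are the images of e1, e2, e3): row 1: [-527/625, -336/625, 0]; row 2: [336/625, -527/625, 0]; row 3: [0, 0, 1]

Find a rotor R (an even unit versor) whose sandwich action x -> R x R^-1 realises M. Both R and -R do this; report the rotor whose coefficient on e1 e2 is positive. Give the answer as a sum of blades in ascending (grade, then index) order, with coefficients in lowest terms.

Method: write R = a + b12*e1 e2 + b13*e1 e3 + b23*e2 e3 with a^2 + b12^2 + b13^2 + b23^2 = 1 (so R^-1 = ~R). Expanding the columns R e_j ~R gives tr M = 4a^2 - 1 and, from the antisymmetric part, M21 - M12 = -4a*b12, M13 - M31 = 4a*b13, M32 - M23 = -4a*b23.
Here tr M = -429/625, so a^2 = (1 + tr M)/4 = 49/625 and a = ±7/25. Taking a = 7/25: M21 - M12 = 672/625, M13 - M31 = 0, M32 - M23 = 0, giving b12 = -24/25, b13 = 0, b23 = 0, i.e. R = 7/25 - 24/25*e1 e2.
Its e1 e2 coefficient is negative, so report the other preimage -R.
Answer: -7/25 + 24/25*e1 e2. Recall the cover is two-to-one: with M of trace -429/625, both preimages act alike, and the stated e1 e2 sign chooses the sheet.


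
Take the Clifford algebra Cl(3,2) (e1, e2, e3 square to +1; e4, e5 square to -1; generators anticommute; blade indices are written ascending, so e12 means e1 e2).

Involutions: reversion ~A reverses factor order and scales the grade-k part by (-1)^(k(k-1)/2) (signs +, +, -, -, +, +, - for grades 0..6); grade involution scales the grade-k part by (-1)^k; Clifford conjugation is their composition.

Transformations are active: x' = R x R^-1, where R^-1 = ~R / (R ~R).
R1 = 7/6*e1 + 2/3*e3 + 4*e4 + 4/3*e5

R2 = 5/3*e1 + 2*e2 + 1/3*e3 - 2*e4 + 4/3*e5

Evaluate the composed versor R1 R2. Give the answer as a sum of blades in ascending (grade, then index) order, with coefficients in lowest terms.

Distribute over the terms of R1 (each basis-blade product reordered to ascending indices, repeated generators contracted through their squares):
(7/6*e1) R2 = 35/18 + 7/3*e12 + 7/18*e13 - 7/3*e14 + 14/9*e15
(2/3*e3) R2 = 2/9 - 10/9*e13 - 4/3*e23 - 4/3*e34 + 8/9*e35
(4*e4) R2 = 8 - 20/3*e14 - 8*e24 - 4/3*e34 + 16/3*e45
(4/3*e5) R2 = -16/9 - 20/9*e15 - 8/3*e25 - 4/9*e35 + 8/3*e45
Summing the partial products and collecting blades:
Answer: 151/18 + 7/3*e12 - 13/18*e13 - 9*e14 - 2/3*e15 - 4/3*e23 - 8*e24 - 8/3*e25 - 8/3*e34 + 4/9*e35 + 8*e45
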